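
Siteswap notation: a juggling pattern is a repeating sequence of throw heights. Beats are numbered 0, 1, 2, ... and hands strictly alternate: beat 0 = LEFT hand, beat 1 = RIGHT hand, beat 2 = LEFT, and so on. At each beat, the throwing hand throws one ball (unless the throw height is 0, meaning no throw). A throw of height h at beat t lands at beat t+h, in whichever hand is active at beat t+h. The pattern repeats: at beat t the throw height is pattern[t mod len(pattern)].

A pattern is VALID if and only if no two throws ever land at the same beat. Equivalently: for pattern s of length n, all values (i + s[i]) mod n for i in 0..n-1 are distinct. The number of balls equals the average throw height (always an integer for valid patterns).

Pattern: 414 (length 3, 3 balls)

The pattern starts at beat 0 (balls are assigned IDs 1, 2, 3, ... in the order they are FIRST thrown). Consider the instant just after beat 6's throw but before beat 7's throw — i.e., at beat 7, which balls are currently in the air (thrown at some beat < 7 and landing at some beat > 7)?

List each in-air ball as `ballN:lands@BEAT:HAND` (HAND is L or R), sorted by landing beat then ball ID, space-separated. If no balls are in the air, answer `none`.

Answer: ball1:lands@9:R ball2:lands@10:L

Derivation:
Beat 0 (L): throw ball1 h=4 -> lands@4:L; in-air after throw: [b1@4:L]
Beat 1 (R): throw ball2 h=1 -> lands@2:L; in-air after throw: [b2@2:L b1@4:L]
Beat 2 (L): throw ball2 h=4 -> lands@6:L; in-air after throw: [b1@4:L b2@6:L]
Beat 3 (R): throw ball3 h=4 -> lands@7:R; in-air after throw: [b1@4:L b2@6:L b3@7:R]
Beat 4 (L): throw ball1 h=1 -> lands@5:R; in-air after throw: [b1@5:R b2@6:L b3@7:R]
Beat 5 (R): throw ball1 h=4 -> lands@9:R; in-air after throw: [b2@6:L b3@7:R b1@9:R]
Beat 6 (L): throw ball2 h=4 -> lands@10:L; in-air after throw: [b3@7:R b1@9:R b2@10:L]
Beat 7 (R): throw ball3 h=1 -> lands@8:L; in-air after throw: [b3@8:L b1@9:R b2@10:L]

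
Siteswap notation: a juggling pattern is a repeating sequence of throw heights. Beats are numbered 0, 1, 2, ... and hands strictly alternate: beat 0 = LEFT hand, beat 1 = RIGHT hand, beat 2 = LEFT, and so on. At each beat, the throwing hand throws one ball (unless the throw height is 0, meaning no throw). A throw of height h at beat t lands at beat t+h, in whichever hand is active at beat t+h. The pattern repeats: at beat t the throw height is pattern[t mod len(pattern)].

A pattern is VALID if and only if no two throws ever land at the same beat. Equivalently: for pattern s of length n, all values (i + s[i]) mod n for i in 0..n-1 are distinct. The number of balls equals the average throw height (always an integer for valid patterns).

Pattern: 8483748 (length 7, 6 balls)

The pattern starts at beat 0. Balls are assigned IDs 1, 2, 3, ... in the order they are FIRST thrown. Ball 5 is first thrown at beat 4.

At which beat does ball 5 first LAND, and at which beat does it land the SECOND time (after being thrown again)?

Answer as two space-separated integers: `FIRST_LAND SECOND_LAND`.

Answer: 11 18

Derivation:
Beat 0 (L): throw ball1 h=8 -> lands@8:L; in-air after throw: [b1@8:L]
Beat 1 (R): throw ball2 h=4 -> lands@5:R; in-air after throw: [b2@5:R b1@8:L]
Beat 2 (L): throw ball3 h=8 -> lands@10:L; in-air after throw: [b2@5:R b1@8:L b3@10:L]
Beat 3 (R): throw ball4 h=3 -> lands@6:L; in-air after throw: [b2@5:R b4@6:L b1@8:L b3@10:L]
Beat 4 (L): throw ball5 h=7 -> lands@11:R; in-air after throw: [b2@5:R b4@6:L b1@8:L b3@10:L b5@11:R]
Beat 5 (R): throw ball2 h=4 -> lands@9:R; in-air after throw: [b4@6:L b1@8:L b2@9:R b3@10:L b5@11:R]
Beat 6 (L): throw ball4 h=8 -> lands@14:L; in-air after throw: [b1@8:L b2@9:R b3@10:L b5@11:R b4@14:L]
Beat 7 (R): throw ball6 h=8 -> lands@15:R; in-air after throw: [b1@8:L b2@9:R b3@10:L b5@11:R b4@14:L b6@15:R]
Beat 8 (L): throw ball1 h=4 -> lands@12:L; in-air after throw: [b2@9:R b3@10:L b5@11:R b1@12:L b4@14:L b6@15:R]
Beat 9 (R): throw ball2 h=8 -> lands@17:R; in-air after throw: [b3@10:L b5@11:R b1@12:L b4@14:L b6@15:R b2@17:R]
Beat 10 (L): throw ball3 h=3 -> lands@13:R; in-air after throw: [b5@11:R b1@12:L b3@13:R b4@14:L b6@15:R b2@17:R]
Beat 11 (R): throw ball5 h=7 -> lands@18:L; in-air after throw: [b1@12:L b3@13:R b4@14:L b6@15:R b2@17:R b5@18:L]
Beat 12 (L): throw ball1 h=4 -> lands@16:L; in-air after throw: [b3@13:R b4@14:L b6@15:R b1@16:L b2@17:R b5@18:L]
Beat 13 (R): throw ball3 h=8 -> lands@21:R; in-air after throw: [b4@14:L b6@15:R b1@16:L b2@17:R b5@18:L b3@21:R]
Beat 14 (L): throw ball4 h=8 -> lands@22:L; in-air after throw: [b6@15:R b1@16:L b2@17:R b5@18:L b3@21:R b4@22:L]
Beat 15 (R): throw ball6 h=4 -> lands@19:R; in-air after throw: [b1@16:L b2@17:R b5@18:L b6@19:R b3@21:R b4@22:L]
Beat 16 (L): throw ball1 h=8 -> lands@24:L; in-air after throw: [b2@17:R b5@18:L b6@19:R b3@21:R b4@22:L b1@24:L]
Beat 17 (R): throw ball2 h=3 -> lands@20:L; in-air after throw: [b5@18:L b6@19:R b2@20:L b3@21:R b4@22:L b1@24:L]
Beat 18 (L): throw ball5 h=7 -> lands@25:R; in-air after throw: [b6@19:R b2@20:L b3@21:R b4@22:L b1@24:L b5@25:R]
Ball 5: thrown@4 h=7 -> first land @11; rethrown@11 h=7 -> second land @18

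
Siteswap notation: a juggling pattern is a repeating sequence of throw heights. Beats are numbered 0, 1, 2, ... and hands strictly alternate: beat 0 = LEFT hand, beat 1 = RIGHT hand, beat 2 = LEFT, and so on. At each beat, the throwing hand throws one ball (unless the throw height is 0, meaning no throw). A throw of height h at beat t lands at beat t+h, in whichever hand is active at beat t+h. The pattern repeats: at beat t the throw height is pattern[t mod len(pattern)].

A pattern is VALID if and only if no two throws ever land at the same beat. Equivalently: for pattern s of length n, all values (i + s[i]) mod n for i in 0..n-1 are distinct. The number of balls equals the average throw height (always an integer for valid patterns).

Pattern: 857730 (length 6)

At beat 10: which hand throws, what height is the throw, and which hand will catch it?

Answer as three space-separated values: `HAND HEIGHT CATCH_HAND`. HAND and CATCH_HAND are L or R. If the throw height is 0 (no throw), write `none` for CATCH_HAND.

Beat 10: 10 mod 2 = 0, so hand = L
Throw height = pattern[10 mod 6] = pattern[4] = 3
Lands at beat 10+3=13, 13 mod 2 = 1, so catch hand = R

Answer: L 3 R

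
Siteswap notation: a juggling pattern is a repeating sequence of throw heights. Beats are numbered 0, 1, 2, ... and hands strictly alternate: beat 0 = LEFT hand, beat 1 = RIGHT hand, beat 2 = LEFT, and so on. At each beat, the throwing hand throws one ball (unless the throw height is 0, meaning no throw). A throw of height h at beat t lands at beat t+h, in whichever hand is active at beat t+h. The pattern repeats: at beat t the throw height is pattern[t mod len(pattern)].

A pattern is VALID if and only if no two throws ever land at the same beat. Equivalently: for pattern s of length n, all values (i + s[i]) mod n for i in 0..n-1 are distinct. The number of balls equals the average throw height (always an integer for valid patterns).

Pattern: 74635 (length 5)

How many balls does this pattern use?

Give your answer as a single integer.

Pattern = [7, 4, 6, 3, 5], length n = 5
  position 0: throw height = 7, running sum = 7
  position 1: throw height = 4, running sum = 11
  position 2: throw height = 6, running sum = 17
  position 3: throw height = 3, running sum = 20
  position 4: throw height = 5, running sum = 25
Total sum = 25; balls = sum / n = 25 / 5 = 5

Answer: 5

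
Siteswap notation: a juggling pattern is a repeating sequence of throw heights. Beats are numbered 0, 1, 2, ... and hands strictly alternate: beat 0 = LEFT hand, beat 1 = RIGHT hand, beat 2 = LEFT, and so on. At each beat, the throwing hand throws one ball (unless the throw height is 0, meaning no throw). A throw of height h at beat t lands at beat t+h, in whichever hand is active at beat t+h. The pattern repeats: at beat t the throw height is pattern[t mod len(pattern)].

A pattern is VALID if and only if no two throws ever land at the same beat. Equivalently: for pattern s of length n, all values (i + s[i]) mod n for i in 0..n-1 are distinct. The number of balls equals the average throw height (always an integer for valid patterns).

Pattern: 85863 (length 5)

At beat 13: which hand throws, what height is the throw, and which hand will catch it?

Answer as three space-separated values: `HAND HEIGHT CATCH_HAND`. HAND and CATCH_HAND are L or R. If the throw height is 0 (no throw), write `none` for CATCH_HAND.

Answer: R 6 R

Derivation:
Beat 13: 13 mod 2 = 1, so hand = R
Throw height = pattern[13 mod 5] = pattern[3] = 6
Lands at beat 13+6=19, 19 mod 2 = 1, so catch hand = R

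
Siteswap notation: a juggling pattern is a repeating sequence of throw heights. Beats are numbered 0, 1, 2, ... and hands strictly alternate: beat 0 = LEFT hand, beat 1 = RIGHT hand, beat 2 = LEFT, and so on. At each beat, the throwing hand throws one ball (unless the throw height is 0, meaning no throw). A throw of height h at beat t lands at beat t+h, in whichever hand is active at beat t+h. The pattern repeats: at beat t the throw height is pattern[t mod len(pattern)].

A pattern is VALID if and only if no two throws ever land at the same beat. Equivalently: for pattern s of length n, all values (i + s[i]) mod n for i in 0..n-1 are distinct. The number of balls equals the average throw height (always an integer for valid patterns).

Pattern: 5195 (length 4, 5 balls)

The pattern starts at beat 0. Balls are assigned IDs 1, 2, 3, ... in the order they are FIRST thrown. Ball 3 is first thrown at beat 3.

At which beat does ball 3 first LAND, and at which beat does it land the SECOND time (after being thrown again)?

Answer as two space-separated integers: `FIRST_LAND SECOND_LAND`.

Answer: 8 13

Derivation:
Beat 0 (L): throw ball1 h=5 -> lands@5:R; in-air after throw: [b1@5:R]
Beat 1 (R): throw ball2 h=1 -> lands@2:L; in-air after throw: [b2@2:L b1@5:R]
Beat 2 (L): throw ball2 h=9 -> lands@11:R; in-air after throw: [b1@5:R b2@11:R]
Beat 3 (R): throw ball3 h=5 -> lands@8:L; in-air after throw: [b1@5:R b3@8:L b2@11:R]
Beat 4 (L): throw ball4 h=5 -> lands@9:R; in-air after throw: [b1@5:R b3@8:L b4@9:R b2@11:R]
Beat 5 (R): throw ball1 h=1 -> lands@6:L; in-air after throw: [b1@6:L b3@8:L b4@9:R b2@11:R]
Beat 6 (L): throw ball1 h=9 -> lands@15:R; in-air after throw: [b3@8:L b4@9:R b2@11:R b1@15:R]
Beat 7 (R): throw ball5 h=5 -> lands@12:L; in-air after throw: [b3@8:L b4@9:R b2@11:R b5@12:L b1@15:R]
Beat 8 (L): throw ball3 h=5 -> lands@13:R; in-air after throw: [b4@9:R b2@11:R b5@12:L b3@13:R b1@15:R]
Beat 9 (R): throw ball4 h=1 -> lands@10:L; in-air after throw: [b4@10:L b2@11:R b5@12:L b3@13:R b1@15:R]
Beat 10 (L): throw ball4 h=9 -> lands@19:R; in-air after throw: [b2@11:R b5@12:L b3@13:R b1@15:R b4@19:R]
Beat 11 (R): throw ball2 h=5 -> lands@16:L; in-air after throw: [b5@12:L b3@13:R b1@15:R b2@16:L b4@19:R]
Beat 12 (L): throw ball5 h=5 -> lands@17:R; in-air after throw: [b3@13:R b1@15:R b2@16:L b5@17:R b4@19:R]
Beat 13 (R): throw ball3 h=1 -> lands@14:L; in-air after throw: [b3@14:L b1@15:R b2@16:L b5@17:R b4@19:R]
Ball 3: thrown@3 h=5 -> first land @8; rethrown@8 h=5 -> second land @13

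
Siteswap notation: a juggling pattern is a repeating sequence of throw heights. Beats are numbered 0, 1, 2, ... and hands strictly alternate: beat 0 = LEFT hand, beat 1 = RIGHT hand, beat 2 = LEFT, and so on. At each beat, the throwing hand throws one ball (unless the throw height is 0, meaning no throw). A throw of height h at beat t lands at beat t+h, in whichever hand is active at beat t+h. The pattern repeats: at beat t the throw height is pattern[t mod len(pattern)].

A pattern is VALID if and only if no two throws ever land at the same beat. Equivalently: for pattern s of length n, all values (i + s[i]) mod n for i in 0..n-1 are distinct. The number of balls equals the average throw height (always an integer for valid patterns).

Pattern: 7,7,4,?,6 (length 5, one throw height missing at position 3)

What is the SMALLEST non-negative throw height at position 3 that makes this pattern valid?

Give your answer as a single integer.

Answer: 1

Derivation:
i=0: (0 + 7) mod 5 = 2
i=1: (1 + 7) mod 5 = 3
i=2: (2 + 4) mod 5 = 1
i=3: s[i]=? (unknown)
i=4: (4 + 6) mod 5 = 0
Known residues: [0, 1, 2, 3]; need a permutation of 0..4, so missing residue r = 4
Need (3 + s) mod 5 = 4; smallest s = (4 - 3) mod 5 = 1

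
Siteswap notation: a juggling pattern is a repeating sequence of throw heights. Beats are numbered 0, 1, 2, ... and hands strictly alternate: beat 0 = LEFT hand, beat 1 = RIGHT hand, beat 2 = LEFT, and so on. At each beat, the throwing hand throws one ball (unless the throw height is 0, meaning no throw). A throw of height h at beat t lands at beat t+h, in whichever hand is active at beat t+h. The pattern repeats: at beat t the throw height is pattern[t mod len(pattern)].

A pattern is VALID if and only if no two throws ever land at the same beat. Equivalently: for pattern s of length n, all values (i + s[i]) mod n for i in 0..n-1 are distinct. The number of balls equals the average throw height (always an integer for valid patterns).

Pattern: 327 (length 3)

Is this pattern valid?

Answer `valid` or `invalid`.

i=0: (i + s[i]) mod n = (0 + 3) mod 3 = 0
i=1: (i + s[i]) mod n = (1 + 2) mod 3 = 0
i=2: (i + s[i]) mod n = (2 + 7) mod 3 = 0
Residues: [0, 0, 0], distinct: False

Answer: invalid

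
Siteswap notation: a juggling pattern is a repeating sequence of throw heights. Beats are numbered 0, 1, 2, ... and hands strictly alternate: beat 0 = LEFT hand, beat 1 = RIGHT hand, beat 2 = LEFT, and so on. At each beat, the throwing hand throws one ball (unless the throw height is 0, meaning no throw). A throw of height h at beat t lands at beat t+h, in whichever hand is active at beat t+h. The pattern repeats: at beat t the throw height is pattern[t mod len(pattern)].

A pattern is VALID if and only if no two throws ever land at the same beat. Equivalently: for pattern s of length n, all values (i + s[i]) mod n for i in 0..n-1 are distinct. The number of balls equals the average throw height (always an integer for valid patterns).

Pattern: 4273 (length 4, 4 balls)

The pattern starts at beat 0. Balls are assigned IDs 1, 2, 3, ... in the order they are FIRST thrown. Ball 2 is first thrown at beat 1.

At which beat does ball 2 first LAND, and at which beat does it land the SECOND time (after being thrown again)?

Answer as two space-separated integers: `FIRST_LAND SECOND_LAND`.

Beat 0 (L): throw ball1 h=4 -> lands@4:L; in-air after throw: [b1@4:L]
Beat 1 (R): throw ball2 h=2 -> lands@3:R; in-air after throw: [b2@3:R b1@4:L]
Beat 2 (L): throw ball3 h=7 -> lands@9:R; in-air after throw: [b2@3:R b1@4:L b3@9:R]
Beat 3 (R): throw ball2 h=3 -> lands@6:L; in-air after throw: [b1@4:L b2@6:L b3@9:R]
Beat 4 (L): throw ball1 h=4 -> lands@8:L; in-air after throw: [b2@6:L b1@8:L b3@9:R]
Beat 5 (R): throw ball4 h=2 -> lands@7:R; in-air after throw: [b2@6:L b4@7:R b1@8:L b3@9:R]
Beat 6 (L): throw ball2 h=7 -> lands@13:R; in-air after throw: [b4@7:R b1@8:L b3@9:R b2@13:R]
Ball 2: thrown@1 h=2 -> first land @3; rethrown@3 h=3 -> second land @6

Answer: 3 6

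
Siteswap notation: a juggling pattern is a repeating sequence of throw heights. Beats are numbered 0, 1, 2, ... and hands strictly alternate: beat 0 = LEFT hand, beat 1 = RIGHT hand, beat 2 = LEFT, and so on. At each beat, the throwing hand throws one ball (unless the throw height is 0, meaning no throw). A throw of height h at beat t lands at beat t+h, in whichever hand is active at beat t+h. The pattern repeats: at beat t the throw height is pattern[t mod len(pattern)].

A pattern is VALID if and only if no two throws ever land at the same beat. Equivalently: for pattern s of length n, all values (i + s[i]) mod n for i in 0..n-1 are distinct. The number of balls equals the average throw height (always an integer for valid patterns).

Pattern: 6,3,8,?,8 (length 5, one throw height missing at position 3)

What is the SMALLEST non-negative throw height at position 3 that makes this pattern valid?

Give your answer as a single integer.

Answer: 0

Derivation:
i=0: (0 + 6) mod 5 = 1
i=1: (1 + 3) mod 5 = 4
i=2: (2 + 8) mod 5 = 0
i=3: s[i]=? (unknown)
i=4: (4 + 8) mod 5 = 2
Known residues: [0, 1, 2, 4]; need a permutation of 0..4, so missing residue r = 3
Need (3 + s) mod 5 = 3; smallest s = (3 - 3) mod 5 = 0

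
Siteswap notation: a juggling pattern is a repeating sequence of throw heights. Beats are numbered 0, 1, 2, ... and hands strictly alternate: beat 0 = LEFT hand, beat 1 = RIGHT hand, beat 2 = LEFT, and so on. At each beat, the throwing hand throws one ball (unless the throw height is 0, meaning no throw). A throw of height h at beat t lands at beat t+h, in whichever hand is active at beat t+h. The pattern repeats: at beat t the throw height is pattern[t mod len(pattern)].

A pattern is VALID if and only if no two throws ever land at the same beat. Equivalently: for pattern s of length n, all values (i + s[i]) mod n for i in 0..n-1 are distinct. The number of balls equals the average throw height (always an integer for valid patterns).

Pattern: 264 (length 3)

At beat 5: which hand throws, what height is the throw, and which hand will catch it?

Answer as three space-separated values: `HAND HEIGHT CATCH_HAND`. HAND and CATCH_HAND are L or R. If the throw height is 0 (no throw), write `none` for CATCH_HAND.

Answer: R 4 R

Derivation:
Beat 5: 5 mod 2 = 1, so hand = R
Throw height = pattern[5 mod 3] = pattern[2] = 4
Lands at beat 5+4=9, 9 mod 2 = 1, so catch hand = R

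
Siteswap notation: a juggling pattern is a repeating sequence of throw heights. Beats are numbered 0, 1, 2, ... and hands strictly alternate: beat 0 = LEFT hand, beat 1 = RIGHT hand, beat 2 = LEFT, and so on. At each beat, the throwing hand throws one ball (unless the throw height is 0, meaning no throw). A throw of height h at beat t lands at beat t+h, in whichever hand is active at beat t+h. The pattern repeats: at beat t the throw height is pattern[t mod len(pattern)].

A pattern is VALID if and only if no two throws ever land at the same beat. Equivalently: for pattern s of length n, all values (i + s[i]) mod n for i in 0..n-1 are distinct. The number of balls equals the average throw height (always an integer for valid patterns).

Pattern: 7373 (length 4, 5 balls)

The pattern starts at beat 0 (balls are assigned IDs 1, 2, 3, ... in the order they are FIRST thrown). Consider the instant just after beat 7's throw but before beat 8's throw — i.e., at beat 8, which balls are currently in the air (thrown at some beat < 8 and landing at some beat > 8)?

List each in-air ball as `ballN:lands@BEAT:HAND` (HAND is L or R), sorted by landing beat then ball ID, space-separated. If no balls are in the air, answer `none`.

Beat 0 (L): throw ball1 h=7 -> lands@7:R; in-air after throw: [b1@7:R]
Beat 1 (R): throw ball2 h=3 -> lands@4:L; in-air after throw: [b2@4:L b1@7:R]
Beat 2 (L): throw ball3 h=7 -> lands@9:R; in-air after throw: [b2@4:L b1@7:R b3@9:R]
Beat 3 (R): throw ball4 h=3 -> lands@6:L; in-air after throw: [b2@4:L b4@6:L b1@7:R b3@9:R]
Beat 4 (L): throw ball2 h=7 -> lands@11:R; in-air after throw: [b4@6:L b1@7:R b3@9:R b2@11:R]
Beat 5 (R): throw ball5 h=3 -> lands@8:L; in-air after throw: [b4@6:L b1@7:R b5@8:L b3@9:R b2@11:R]
Beat 6 (L): throw ball4 h=7 -> lands@13:R; in-air after throw: [b1@7:R b5@8:L b3@9:R b2@11:R b4@13:R]
Beat 7 (R): throw ball1 h=3 -> lands@10:L; in-air after throw: [b5@8:L b3@9:R b1@10:L b2@11:R b4@13:R]
Beat 8 (L): throw ball5 h=7 -> lands@15:R; in-air after throw: [b3@9:R b1@10:L b2@11:R b4@13:R b5@15:R]

Answer: ball3:lands@9:R ball1:lands@10:L ball2:lands@11:R ball4:lands@13:R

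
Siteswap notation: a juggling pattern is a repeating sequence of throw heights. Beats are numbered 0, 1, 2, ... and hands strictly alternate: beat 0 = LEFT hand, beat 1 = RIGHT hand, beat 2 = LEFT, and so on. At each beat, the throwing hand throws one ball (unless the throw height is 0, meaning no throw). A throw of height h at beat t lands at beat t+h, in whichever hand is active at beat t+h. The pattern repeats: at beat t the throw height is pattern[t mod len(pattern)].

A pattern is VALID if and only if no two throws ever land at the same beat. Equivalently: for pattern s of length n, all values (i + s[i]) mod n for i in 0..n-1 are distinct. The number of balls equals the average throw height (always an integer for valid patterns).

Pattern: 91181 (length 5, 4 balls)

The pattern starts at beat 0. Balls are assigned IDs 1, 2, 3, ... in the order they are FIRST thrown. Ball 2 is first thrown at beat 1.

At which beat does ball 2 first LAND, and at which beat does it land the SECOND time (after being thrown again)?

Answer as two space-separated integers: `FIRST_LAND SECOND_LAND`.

Answer: 2 3

Derivation:
Beat 0 (L): throw ball1 h=9 -> lands@9:R; in-air after throw: [b1@9:R]
Beat 1 (R): throw ball2 h=1 -> lands@2:L; in-air after throw: [b2@2:L b1@9:R]
Beat 2 (L): throw ball2 h=1 -> lands@3:R; in-air after throw: [b2@3:R b1@9:R]
Beat 3 (R): throw ball2 h=8 -> lands@11:R; in-air after throw: [b1@9:R b2@11:R]
Ball 2: thrown@1 h=1 -> first land @2; rethrown@2 h=1 -> second land @3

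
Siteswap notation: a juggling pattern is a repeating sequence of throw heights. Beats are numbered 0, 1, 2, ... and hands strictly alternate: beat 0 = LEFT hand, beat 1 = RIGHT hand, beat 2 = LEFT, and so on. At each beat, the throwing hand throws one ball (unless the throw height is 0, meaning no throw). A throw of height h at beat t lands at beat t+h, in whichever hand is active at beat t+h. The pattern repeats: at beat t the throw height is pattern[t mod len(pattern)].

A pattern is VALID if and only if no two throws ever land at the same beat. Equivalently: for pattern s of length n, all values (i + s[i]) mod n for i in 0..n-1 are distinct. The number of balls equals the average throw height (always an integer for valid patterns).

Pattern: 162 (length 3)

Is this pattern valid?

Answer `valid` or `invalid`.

i=0: (i + s[i]) mod n = (0 + 1) mod 3 = 1
i=1: (i + s[i]) mod n = (1 + 6) mod 3 = 1
i=2: (i + s[i]) mod n = (2 + 2) mod 3 = 1
Residues: [1, 1, 1], distinct: False

Answer: invalid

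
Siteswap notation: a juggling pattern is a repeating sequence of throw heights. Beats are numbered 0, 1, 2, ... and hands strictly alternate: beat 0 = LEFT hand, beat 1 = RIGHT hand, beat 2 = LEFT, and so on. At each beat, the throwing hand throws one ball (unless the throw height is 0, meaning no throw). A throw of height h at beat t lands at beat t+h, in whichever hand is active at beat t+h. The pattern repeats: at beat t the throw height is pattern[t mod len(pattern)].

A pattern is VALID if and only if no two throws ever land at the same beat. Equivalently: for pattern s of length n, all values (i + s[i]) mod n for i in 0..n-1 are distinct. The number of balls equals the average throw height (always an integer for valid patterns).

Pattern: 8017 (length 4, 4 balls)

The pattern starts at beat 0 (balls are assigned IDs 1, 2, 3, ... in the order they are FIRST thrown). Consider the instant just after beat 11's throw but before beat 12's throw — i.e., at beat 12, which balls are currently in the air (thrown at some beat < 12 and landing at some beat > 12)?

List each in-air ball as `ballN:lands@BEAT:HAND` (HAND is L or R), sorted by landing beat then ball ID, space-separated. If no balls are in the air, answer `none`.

Beat 0 (L): throw ball1 h=8 -> lands@8:L; in-air after throw: [b1@8:L]
Beat 2 (L): throw ball2 h=1 -> lands@3:R; in-air after throw: [b2@3:R b1@8:L]
Beat 3 (R): throw ball2 h=7 -> lands@10:L; in-air after throw: [b1@8:L b2@10:L]
Beat 4 (L): throw ball3 h=8 -> lands@12:L; in-air after throw: [b1@8:L b2@10:L b3@12:L]
Beat 6 (L): throw ball4 h=1 -> lands@7:R; in-air after throw: [b4@7:R b1@8:L b2@10:L b3@12:L]
Beat 7 (R): throw ball4 h=7 -> lands@14:L; in-air after throw: [b1@8:L b2@10:L b3@12:L b4@14:L]
Beat 8 (L): throw ball1 h=8 -> lands@16:L; in-air after throw: [b2@10:L b3@12:L b4@14:L b1@16:L]
Beat 10 (L): throw ball2 h=1 -> lands@11:R; in-air after throw: [b2@11:R b3@12:L b4@14:L b1@16:L]
Beat 11 (R): throw ball2 h=7 -> lands@18:L; in-air after throw: [b3@12:L b4@14:L b1@16:L b2@18:L]
Beat 12 (L): throw ball3 h=8 -> lands@20:L; in-air after throw: [b4@14:L b1@16:L b2@18:L b3@20:L]

Answer: ball4:lands@14:L ball1:lands@16:L ball2:lands@18:L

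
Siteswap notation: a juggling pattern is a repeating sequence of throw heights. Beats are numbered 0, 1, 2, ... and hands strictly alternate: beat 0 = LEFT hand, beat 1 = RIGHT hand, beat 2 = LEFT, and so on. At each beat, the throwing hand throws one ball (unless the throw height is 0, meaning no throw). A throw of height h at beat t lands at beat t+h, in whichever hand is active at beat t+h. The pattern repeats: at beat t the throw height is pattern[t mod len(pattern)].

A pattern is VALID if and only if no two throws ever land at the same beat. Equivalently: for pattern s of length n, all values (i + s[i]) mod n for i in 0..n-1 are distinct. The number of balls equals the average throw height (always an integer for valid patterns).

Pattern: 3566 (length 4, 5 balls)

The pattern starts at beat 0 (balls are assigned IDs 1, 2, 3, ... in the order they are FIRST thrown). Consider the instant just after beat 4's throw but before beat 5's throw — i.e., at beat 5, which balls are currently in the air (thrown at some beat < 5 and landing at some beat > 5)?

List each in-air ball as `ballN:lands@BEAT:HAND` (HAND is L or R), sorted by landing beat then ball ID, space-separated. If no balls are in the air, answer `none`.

Answer: ball2:lands@6:L ball4:lands@7:R ball3:lands@8:L ball1:lands@9:R

Derivation:
Beat 0 (L): throw ball1 h=3 -> lands@3:R; in-air after throw: [b1@3:R]
Beat 1 (R): throw ball2 h=5 -> lands@6:L; in-air after throw: [b1@3:R b2@6:L]
Beat 2 (L): throw ball3 h=6 -> lands@8:L; in-air after throw: [b1@3:R b2@6:L b3@8:L]
Beat 3 (R): throw ball1 h=6 -> lands@9:R; in-air after throw: [b2@6:L b3@8:L b1@9:R]
Beat 4 (L): throw ball4 h=3 -> lands@7:R; in-air after throw: [b2@6:L b4@7:R b3@8:L b1@9:R]
Beat 5 (R): throw ball5 h=5 -> lands@10:L; in-air after throw: [b2@6:L b4@7:R b3@8:L b1@9:R b5@10:L]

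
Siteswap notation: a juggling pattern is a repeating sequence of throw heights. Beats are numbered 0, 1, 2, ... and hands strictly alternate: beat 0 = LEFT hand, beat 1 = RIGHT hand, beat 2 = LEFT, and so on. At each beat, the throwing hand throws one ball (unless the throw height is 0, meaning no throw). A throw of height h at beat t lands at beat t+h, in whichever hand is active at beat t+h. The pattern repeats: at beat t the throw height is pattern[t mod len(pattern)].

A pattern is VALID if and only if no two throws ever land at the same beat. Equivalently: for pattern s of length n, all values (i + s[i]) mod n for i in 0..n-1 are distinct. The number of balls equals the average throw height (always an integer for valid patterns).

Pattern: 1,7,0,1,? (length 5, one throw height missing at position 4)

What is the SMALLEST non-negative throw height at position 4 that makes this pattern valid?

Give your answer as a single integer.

Answer: 1

Derivation:
i=0: (0 + 1) mod 5 = 1
i=1: (1 + 7) mod 5 = 3
i=2: (2 + 0) mod 5 = 2
i=3: (3 + 1) mod 5 = 4
i=4: s[i]=? (unknown)
Known residues: [1, 2, 3, 4]; need a permutation of 0..4, so missing residue r = 0
Need (4 + s) mod 5 = 0; smallest s = (0 - 4) mod 5 = 1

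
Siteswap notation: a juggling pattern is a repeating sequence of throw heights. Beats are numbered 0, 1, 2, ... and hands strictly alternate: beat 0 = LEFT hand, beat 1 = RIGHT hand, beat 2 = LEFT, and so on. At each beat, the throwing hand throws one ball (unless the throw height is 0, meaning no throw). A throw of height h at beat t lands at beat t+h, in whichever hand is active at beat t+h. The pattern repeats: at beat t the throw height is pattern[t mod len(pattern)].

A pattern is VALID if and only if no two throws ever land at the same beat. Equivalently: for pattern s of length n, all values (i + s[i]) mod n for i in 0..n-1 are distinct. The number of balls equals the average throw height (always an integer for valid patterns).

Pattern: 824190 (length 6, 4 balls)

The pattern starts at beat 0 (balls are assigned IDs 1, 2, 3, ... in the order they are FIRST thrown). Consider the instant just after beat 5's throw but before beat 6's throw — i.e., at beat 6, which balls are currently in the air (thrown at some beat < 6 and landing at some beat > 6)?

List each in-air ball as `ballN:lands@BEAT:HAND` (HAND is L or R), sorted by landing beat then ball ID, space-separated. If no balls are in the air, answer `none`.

Beat 0 (L): throw ball1 h=8 -> lands@8:L; in-air after throw: [b1@8:L]
Beat 1 (R): throw ball2 h=2 -> lands@3:R; in-air after throw: [b2@3:R b1@8:L]
Beat 2 (L): throw ball3 h=4 -> lands@6:L; in-air after throw: [b2@3:R b3@6:L b1@8:L]
Beat 3 (R): throw ball2 h=1 -> lands@4:L; in-air after throw: [b2@4:L b3@6:L b1@8:L]
Beat 4 (L): throw ball2 h=9 -> lands@13:R; in-air after throw: [b3@6:L b1@8:L b2@13:R]
Beat 6 (L): throw ball3 h=8 -> lands@14:L; in-air after throw: [b1@8:L b2@13:R b3@14:L]

Answer: ball1:lands@8:L ball2:lands@13:R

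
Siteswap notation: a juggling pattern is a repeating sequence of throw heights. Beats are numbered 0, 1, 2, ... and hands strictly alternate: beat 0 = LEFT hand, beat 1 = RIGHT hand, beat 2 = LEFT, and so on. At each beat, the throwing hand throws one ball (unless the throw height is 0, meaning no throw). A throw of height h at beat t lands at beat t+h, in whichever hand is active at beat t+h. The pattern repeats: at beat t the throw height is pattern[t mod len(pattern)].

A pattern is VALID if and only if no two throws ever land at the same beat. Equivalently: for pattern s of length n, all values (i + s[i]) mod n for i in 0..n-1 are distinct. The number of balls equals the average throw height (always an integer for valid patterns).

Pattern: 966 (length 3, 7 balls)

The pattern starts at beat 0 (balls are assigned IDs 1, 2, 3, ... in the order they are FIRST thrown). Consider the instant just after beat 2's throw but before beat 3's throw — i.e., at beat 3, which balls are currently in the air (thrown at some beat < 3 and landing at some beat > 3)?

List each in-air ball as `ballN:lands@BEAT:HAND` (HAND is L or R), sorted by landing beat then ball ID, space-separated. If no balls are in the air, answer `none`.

Answer: ball2:lands@7:R ball3:lands@8:L ball1:lands@9:R

Derivation:
Beat 0 (L): throw ball1 h=9 -> lands@9:R; in-air after throw: [b1@9:R]
Beat 1 (R): throw ball2 h=6 -> lands@7:R; in-air after throw: [b2@7:R b1@9:R]
Beat 2 (L): throw ball3 h=6 -> lands@8:L; in-air after throw: [b2@7:R b3@8:L b1@9:R]
Beat 3 (R): throw ball4 h=9 -> lands@12:L; in-air after throw: [b2@7:R b3@8:L b1@9:R b4@12:L]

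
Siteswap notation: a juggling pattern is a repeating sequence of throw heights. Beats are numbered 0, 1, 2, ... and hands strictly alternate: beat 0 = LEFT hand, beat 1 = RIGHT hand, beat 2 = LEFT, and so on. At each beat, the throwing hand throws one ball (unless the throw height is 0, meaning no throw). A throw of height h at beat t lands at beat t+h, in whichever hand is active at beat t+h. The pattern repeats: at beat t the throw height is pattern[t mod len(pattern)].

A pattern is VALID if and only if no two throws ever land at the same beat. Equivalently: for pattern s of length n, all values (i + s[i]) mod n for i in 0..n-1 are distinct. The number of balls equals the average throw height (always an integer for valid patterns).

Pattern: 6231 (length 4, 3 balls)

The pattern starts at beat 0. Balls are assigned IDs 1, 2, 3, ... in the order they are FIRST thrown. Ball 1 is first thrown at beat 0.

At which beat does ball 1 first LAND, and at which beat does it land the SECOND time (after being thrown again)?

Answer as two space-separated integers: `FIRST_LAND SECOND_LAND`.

Beat 0 (L): throw ball1 h=6 -> lands@6:L; in-air after throw: [b1@6:L]
Beat 1 (R): throw ball2 h=2 -> lands@3:R; in-air after throw: [b2@3:R b1@6:L]
Beat 2 (L): throw ball3 h=3 -> lands@5:R; in-air after throw: [b2@3:R b3@5:R b1@6:L]
Beat 3 (R): throw ball2 h=1 -> lands@4:L; in-air after throw: [b2@4:L b3@5:R b1@6:L]
Beat 4 (L): throw ball2 h=6 -> lands@10:L; in-air after throw: [b3@5:R b1@6:L b2@10:L]
Beat 5 (R): throw ball3 h=2 -> lands@7:R; in-air after throw: [b1@6:L b3@7:R b2@10:L]
Beat 6 (L): throw ball1 h=3 -> lands@9:R; in-air after throw: [b3@7:R b1@9:R b2@10:L]
Beat 7 (R): throw ball3 h=1 -> lands@8:L; in-air after throw: [b3@8:L b1@9:R b2@10:L]
Beat 8 (L): throw ball3 h=6 -> lands@14:L; in-air after throw: [b1@9:R b2@10:L b3@14:L]
Beat 9 (R): throw ball1 h=2 -> lands@11:R; in-air after throw: [b2@10:L b1@11:R b3@14:L]
Ball 1: thrown@0 h=6 -> first land @6; rethrown@6 h=3 -> second land @9

Answer: 6 9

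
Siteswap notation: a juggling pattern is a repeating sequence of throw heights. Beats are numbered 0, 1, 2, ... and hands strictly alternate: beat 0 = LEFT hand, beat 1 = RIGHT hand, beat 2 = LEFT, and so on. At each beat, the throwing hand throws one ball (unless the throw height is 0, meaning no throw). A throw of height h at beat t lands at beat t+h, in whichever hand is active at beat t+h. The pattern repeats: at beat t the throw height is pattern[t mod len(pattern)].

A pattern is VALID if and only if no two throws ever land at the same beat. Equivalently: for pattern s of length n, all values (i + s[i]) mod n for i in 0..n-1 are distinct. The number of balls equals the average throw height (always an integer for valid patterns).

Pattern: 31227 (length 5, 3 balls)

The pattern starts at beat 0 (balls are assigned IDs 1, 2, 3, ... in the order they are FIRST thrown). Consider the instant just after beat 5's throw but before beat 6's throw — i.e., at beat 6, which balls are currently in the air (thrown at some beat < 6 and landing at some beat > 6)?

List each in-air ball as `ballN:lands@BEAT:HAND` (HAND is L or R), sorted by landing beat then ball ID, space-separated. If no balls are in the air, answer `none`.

Answer: ball1:lands@8:L ball2:lands@11:R

Derivation:
Beat 0 (L): throw ball1 h=3 -> lands@3:R; in-air after throw: [b1@3:R]
Beat 1 (R): throw ball2 h=1 -> lands@2:L; in-air after throw: [b2@2:L b1@3:R]
Beat 2 (L): throw ball2 h=2 -> lands@4:L; in-air after throw: [b1@3:R b2@4:L]
Beat 3 (R): throw ball1 h=2 -> lands@5:R; in-air after throw: [b2@4:L b1@5:R]
Beat 4 (L): throw ball2 h=7 -> lands@11:R; in-air after throw: [b1@5:R b2@11:R]
Beat 5 (R): throw ball1 h=3 -> lands@8:L; in-air after throw: [b1@8:L b2@11:R]
Beat 6 (L): throw ball3 h=1 -> lands@7:R; in-air after throw: [b3@7:R b1@8:L b2@11:R]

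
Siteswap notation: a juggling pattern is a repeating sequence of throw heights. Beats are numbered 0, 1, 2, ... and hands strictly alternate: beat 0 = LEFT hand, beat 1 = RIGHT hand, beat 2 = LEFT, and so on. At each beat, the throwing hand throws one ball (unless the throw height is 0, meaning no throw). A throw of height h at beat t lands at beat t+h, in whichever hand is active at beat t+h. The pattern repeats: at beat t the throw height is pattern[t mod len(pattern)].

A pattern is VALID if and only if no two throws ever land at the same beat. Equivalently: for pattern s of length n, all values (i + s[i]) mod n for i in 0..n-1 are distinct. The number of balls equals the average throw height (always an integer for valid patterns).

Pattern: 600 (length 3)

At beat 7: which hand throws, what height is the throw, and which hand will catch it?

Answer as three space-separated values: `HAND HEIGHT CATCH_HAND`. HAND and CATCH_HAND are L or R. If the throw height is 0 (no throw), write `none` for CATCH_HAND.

Answer: R 0 none

Derivation:
Beat 7: 7 mod 2 = 1, so hand = R
Throw height = pattern[7 mod 3] = pattern[1] = 0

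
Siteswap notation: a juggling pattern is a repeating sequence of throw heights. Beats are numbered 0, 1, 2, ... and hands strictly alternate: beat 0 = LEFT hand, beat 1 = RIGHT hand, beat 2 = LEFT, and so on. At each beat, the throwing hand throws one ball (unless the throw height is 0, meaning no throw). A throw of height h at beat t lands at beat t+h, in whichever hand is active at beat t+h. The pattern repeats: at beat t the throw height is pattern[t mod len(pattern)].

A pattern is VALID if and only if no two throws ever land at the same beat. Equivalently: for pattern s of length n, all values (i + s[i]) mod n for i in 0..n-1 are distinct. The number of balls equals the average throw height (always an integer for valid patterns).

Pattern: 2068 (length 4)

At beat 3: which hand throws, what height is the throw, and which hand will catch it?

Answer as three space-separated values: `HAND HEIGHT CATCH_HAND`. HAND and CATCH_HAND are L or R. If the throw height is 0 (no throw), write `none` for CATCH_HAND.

Answer: R 8 R

Derivation:
Beat 3: 3 mod 2 = 1, so hand = R
Throw height = pattern[3 mod 4] = pattern[3] = 8
Lands at beat 3+8=11, 11 mod 2 = 1, so catch hand = R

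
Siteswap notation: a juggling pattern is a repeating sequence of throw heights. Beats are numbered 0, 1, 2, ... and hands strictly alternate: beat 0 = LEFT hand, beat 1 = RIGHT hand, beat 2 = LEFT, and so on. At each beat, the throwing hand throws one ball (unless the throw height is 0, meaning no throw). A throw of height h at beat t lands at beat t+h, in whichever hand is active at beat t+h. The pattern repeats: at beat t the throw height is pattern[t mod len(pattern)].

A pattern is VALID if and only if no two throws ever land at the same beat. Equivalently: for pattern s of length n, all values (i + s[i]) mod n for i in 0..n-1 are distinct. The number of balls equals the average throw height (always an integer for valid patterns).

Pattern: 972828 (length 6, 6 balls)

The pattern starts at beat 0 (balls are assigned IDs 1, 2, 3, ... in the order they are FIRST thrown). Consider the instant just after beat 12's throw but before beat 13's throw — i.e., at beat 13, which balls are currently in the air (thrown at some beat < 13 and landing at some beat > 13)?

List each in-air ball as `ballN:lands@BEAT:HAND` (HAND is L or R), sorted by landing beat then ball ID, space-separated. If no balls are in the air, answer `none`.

Beat 0 (L): throw ball1 h=9 -> lands@9:R; in-air after throw: [b1@9:R]
Beat 1 (R): throw ball2 h=7 -> lands@8:L; in-air after throw: [b2@8:L b1@9:R]
Beat 2 (L): throw ball3 h=2 -> lands@4:L; in-air after throw: [b3@4:L b2@8:L b1@9:R]
Beat 3 (R): throw ball4 h=8 -> lands@11:R; in-air after throw: [b3@4:L b2@8:L b1@9:R b4@11:R]
Beat 4 (L): throw ball3 h=2 -> lands@6:L; in-air after throw: [b3@6:L b2@8:L b1@9:R b4@11:R]
Beat 5 (R): throw ball5 h=8 -> lands@13:R; in-air after throw: [b3@6:L b2@8:L b1@9:R b4@11:R b5@13:R]
Beat 6 (L): throw ball3 h=9 -> lands@15:R; in-air after throw: [b2@8:L b1@9:R b4@11:R b5@13:R b3@15:R]
Beat 7 (R): throw ball6 h=7 -> lands@14:L; in-air after throw: [b2@8:L b1@9:R b4@11:R b5@13:R b6@14:L b3@15:R]
Beat 8 (L): throw ball2 h=2 -> lands@10:L; in-air after throw: [b1@9:R b2@10:L b4@11:R b5@13:R b6@14:L b3@15:R]
Beat 9 (R): throw ball1 h=8 -> lands@17:R; in-air after throw: [b2@10:L b4@11:R b5@13:R b6@14:L b3@15:R b1@17:R]
Beat 10 (L): throw ball2 h=2 -> lands@12:L; in-air after throw: [b4@11:R b2@12:L b5@13:R b6@14:L b3@15:R b1@17:R]
Beat 11 (R): throw ball4 h=8 -> lands@19:R; in-air after throw: [b2@12:L b5@13:R b6@14:L b3@15:R b1@17:R b4@19:R]
Beat 12 (L): throw ball2 h=9 -> lands@21:R; in-air after throw: [b5@13:R b6@14:L b3@15:R b1@17:R b4@19:R b2@21:R]
Beat 13 (R): throw ball5 h=7 -> lands@20:L; in-air after throw: [b6@14:L b3@15:R b1@17:R b4@19:R b5@20:L b2@21:R]

Answer: ball6:lands@14:L ball3:lands@15:R ball1:lands@17:R ball4:lands@19:R ball2:lands@21:R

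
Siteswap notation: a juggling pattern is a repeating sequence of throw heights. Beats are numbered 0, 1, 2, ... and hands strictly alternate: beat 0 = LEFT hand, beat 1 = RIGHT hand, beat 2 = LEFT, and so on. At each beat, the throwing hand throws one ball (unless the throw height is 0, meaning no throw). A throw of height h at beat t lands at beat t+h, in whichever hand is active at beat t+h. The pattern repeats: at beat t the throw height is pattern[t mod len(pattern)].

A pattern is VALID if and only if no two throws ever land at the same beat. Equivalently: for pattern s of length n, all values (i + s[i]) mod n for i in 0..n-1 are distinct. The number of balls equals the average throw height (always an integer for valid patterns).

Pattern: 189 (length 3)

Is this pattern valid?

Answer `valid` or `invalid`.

Answer: valid

Derivation:
i=0: (i + s[i]) mod n = (0 + 1) mod 3 = 1
i=1: (i + s[i]) mod n = (1 + 8) mod 3 = 0
i=2: (i + s[i]) mod n = (2 + 9) mod 3 = 2
Residues: [1, 0, 2], distinct: True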